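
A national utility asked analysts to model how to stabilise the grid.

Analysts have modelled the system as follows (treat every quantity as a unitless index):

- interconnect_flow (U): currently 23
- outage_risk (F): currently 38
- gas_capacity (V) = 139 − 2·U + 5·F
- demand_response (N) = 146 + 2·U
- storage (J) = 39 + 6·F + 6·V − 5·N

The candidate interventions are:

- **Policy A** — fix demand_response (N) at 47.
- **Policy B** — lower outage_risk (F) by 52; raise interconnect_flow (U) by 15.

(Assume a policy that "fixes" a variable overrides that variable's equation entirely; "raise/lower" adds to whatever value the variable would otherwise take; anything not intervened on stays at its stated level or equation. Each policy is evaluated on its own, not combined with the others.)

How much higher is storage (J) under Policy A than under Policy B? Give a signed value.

Policy A (N := 47):
  U = 23
  F = 38
  V = 139 − 2·23 + 5·38 = 283
  N = 47
  J = 39 + 6·38 + 6·283 − 5·47 = 1730
Policy B (F − 52, U + 15):
  U = 23 + 15 = 38
  F = 38 − 52 = -14
  V = 139 − 2·38 + 5·(-14) = -7
  N = 146 + 2·38 = 222
  J = 39 + 6·(-14) + 6·(-7) − 5·222 = -1197
J: 1730 − (-1197) = 2927

2927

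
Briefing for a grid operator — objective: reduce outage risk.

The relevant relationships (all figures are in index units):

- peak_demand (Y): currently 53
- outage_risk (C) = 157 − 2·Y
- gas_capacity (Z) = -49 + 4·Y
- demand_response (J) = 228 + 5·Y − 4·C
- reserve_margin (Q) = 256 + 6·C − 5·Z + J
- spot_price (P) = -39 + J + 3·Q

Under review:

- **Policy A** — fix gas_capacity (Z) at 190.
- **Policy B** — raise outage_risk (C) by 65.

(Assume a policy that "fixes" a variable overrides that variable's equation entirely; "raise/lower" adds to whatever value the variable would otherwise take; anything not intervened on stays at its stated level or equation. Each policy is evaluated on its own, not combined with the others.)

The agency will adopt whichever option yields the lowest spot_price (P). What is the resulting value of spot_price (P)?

-47

Policy A (Z := 190):
  Y = 53
  C = 157 − 2·53 = 51
  Z = 190
  J = 228 + 5·53 − 4·51 = 289
  Q = 256 + 6·51 − 5·190 + 289 = -99
  P = -39 + 289 + 3·(-99) = -47
Policy B (C + 65):
  Y = 53
  C = 157 − 2·53 (+65 from intervention) = 116
  Z = -49 + 4·53 = 163
  J = 228 + 5·53 − 4·116 = 29
  Q = 256 + 6·116 − 5·163 + 29 = 166
  P = -39 + 29 + 3·166 = 488
Comparing — Policy A: P=-47, Policy B: P=488. Lowest is -47 (Policy A).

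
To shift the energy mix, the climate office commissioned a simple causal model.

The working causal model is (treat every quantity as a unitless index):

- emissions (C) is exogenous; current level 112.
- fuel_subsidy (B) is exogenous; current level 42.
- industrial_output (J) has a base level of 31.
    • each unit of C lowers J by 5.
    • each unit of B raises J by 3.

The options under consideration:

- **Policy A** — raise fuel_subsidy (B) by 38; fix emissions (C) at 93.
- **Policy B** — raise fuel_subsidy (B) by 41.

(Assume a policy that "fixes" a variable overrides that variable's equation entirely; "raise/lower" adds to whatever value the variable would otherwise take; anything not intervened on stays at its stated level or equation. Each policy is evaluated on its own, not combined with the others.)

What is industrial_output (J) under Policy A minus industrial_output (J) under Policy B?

Policy A (B + 38, C := 93):
  C = 93
  B = 42 + 38 = 80
  J = 31 − 5·93 + 3·80 = -194
Policy B (B + 41):
  C = 112
  B = 42 + 41 = 83
  J = 31 − 5·112 + 3·83 = -280
J: -194 − (-280) = 86

86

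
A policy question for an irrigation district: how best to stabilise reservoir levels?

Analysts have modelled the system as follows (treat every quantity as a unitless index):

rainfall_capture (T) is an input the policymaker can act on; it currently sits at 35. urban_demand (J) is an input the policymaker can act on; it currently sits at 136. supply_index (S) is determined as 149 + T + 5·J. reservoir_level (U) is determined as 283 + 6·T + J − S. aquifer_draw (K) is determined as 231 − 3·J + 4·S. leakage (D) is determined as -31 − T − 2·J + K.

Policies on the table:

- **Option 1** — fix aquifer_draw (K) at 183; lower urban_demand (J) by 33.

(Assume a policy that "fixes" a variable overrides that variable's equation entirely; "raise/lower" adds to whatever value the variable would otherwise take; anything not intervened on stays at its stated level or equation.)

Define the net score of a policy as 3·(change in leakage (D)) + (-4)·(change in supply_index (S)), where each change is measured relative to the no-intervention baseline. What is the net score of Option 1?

Baseline:
  T = 35
  J = 136
  S = 149 + 35 + 5·136 = 864
  K = 231 − 3·136 + 4·864 = 3279
  D = -31 − 35 − 2·136 + 3279 = 2941
Option 1 (K := 183, J − 33):
  T = 35
  J = 136 − 33 = 103
  S = 149 + 35 + 5·103 = 699
  K = 183
  D = -31 − 35 − 2·103 + 183 = -89
ΔD = -89 − 2941 = -3030; ΔS = 699 − 864 = -165
Score = 3·(-3030) + (-4)·(-165) = -8430

-8430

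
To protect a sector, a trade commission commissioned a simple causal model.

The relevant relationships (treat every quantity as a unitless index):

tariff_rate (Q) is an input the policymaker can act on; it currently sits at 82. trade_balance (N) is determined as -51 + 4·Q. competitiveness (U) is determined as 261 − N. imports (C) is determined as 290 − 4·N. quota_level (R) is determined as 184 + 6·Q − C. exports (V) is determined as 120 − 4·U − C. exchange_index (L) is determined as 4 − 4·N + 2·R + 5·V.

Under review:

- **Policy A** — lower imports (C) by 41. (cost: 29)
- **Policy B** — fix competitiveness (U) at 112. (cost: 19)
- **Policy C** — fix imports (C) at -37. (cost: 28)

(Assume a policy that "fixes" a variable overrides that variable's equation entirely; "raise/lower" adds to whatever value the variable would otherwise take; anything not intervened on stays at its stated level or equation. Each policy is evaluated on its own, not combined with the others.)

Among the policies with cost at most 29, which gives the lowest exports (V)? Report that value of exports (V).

Policy A (C − 41):
  Q = 82
  N = -51 + 4·82 = 277
  U = 261 − 277 = -16
  C = 290 − 4·277 (−41 from intervention) = -859
  V = 120 − 4·(-16) − (-859) = 1043
Policy B (U := 112):
  Q = 82
  N = -51 + 4·82 = 277
  U = 112
  C = 290 − 4·277 = -818
  V = 120 − 4·112 − (-818) = 490
Policy C (C := -37):
  Q = 82
  N = -51 + 4·82 = 277
  U = 261 − 277 = -16
  C = -37
  V = 120 − 4·(-16) − (-37) = 221
Comparing — Policy A: V=1043, Policy B: V=490, Policy C: V=221. Lowest is 221 (Policy C).

221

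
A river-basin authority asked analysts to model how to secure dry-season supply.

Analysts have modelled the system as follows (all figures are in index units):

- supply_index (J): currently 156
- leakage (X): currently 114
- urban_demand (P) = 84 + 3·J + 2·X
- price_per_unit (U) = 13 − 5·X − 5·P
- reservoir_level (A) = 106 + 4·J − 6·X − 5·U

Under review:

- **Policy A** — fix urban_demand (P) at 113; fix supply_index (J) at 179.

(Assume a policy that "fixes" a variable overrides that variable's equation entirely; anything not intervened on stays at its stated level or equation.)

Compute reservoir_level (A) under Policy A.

5748

Policy A (P := 113, J := 179):
  J = 179
  X = 114
  P = 113
  U = 13 − 5·114 − 5·113 = -1122
  A = 106 + 4·179 − 6·114 − 5·(-1122) = 5748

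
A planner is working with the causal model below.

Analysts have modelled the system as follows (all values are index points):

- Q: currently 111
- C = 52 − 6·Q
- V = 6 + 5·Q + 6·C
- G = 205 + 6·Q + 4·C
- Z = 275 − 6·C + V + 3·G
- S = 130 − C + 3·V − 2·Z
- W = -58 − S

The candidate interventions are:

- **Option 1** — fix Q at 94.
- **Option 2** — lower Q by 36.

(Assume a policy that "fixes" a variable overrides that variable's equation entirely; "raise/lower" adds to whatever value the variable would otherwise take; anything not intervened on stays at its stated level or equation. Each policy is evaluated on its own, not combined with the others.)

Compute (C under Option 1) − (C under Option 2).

-114

Option 1 (Q := 94):
  Q = 94
  C = 52 − 6·94 = -512
Option 2 (Q − 36):
  Q = 111 − 36 = 75
  C = 52 − 6·75 = -398
C: -512 − (-398) = -114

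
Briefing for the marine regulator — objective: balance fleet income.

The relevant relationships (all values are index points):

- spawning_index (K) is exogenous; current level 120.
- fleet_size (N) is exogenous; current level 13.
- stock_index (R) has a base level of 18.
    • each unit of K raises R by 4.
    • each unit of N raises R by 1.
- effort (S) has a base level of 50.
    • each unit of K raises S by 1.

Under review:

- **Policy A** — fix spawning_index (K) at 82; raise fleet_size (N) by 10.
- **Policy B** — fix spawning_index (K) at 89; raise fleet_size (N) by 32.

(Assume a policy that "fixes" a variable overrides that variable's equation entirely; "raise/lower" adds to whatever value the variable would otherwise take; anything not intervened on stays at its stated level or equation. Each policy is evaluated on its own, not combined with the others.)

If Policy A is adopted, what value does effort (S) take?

132

Policy A (K := 82, N + 10):
  K = 82
  S = 50 + 82 = 132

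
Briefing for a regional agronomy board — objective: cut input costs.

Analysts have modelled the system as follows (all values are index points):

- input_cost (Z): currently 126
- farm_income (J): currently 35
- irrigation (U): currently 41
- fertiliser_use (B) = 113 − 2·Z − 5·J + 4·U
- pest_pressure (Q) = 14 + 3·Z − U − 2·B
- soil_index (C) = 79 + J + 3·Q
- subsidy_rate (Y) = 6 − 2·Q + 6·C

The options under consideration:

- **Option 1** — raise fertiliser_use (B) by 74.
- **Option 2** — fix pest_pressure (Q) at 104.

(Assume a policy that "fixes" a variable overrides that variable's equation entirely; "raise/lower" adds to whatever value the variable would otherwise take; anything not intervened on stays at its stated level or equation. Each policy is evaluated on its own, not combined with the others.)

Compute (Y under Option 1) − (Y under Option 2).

6384

Option 1 (B + 74):
  Z = 126
  J = 35
  U = 41
  B = 113 − 2·126 − 5·35 + 4·41 (+74 from intervention) = -76
  Q = 14 + 3·126 − 41 − 2·(-76) = 503
  C = 79 + 35 + 3·503 = 1623
  Y = 6 − 2·503 + 6·1623 = 8738
Option 2 (Q := 104):
  Z = 126
  J = 35
  U = 41
  B = 113 − 2·126 − 5·35 + 4·41 = -150
  Q = 104
  C = 79 + 35 + 3·104 = 426
  Y = 6 − 2·104 + 6·426 = 2354
Y: 8738 − 2354 = 6384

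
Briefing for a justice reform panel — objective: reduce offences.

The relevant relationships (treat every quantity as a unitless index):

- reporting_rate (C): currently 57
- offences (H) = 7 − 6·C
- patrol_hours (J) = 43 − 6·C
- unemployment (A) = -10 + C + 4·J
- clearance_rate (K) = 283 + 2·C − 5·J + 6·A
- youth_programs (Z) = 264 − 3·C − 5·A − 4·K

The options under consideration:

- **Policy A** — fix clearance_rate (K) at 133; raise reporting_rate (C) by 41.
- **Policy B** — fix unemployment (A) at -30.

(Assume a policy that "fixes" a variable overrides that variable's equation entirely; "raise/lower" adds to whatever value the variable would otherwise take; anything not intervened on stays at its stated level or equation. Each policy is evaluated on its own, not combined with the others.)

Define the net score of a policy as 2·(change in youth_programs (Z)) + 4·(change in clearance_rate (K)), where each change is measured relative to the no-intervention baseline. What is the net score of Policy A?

Baseline:
  C = 57
  J = 43 − 6·57 = -299
  A = -10 + 57 + 4·(-299) = -1149
  K = 283 + 2·57 − 5·(-299) + 6·(-1149) = -5002
  Z = 264 − 3·57 − 5·(-1149) − 4·(-5002) = 25846
Policy A (K := 133, C + 41):
  C = 57 + 41 = 98
  J = 43 − 6·98 = -545
  A = -10 + 98 + 4·(-545) = -2092
  K = 133
  Z = 264 − 3·98 − 5·(-2092) − 4·133 = 9898
ΔZ = 9898 − 25846 = -15948; ΔK = 133 − (-5002) = 5135
Score = 2·(-15948) + 4·5135 = -11356

-11356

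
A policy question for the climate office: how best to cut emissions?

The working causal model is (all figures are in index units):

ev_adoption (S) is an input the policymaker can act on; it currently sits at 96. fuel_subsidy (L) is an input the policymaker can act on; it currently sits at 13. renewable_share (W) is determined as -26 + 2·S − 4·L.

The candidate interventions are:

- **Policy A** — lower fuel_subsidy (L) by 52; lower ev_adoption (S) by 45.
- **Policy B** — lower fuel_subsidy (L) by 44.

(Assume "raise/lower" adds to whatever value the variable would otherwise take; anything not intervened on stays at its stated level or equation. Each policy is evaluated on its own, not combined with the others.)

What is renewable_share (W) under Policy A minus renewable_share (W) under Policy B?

Policy A (L − 52, S − 45):
  S = 96 − 45 = 51
  L = 13 − 52 = -39
  W = -26 + 2·51 − 4·(-39) = 232
Policy B (L − 44):
  S = 96
  L = 13 − 44 = -31
  W = -26 + 2·96 − 4·(-31) = 290
W: 232 − 290 = -58

-58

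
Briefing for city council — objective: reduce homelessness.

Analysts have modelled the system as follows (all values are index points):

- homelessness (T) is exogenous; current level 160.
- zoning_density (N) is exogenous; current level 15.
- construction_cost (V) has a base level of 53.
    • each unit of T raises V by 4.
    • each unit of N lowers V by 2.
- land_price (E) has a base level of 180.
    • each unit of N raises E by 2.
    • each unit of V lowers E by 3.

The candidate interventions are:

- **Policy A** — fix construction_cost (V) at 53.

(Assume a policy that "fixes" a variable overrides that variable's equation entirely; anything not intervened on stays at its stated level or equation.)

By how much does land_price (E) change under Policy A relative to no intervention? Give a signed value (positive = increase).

1830

Baseline:
  T = 160
  N = 15
  V = 53 + 4·160 − 2·15 = 663
  E = 180 + 2·15 − 3·663 = -1779
Policy A (V := 53):
  T = 160
  N = 15
  V = 53
  E = 180 + 2·15 − 3·53 = 51
Change in E: 51 − (-1779) = 1830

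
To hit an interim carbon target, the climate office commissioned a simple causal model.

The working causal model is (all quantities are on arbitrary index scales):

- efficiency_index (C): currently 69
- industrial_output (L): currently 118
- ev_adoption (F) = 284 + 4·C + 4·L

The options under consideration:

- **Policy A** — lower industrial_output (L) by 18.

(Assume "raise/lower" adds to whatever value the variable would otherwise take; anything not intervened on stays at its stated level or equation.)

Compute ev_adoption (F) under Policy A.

Policy A (L − 18):
  C = 69
  L = 118 − 18 = 100
  F = 284 + 4·69 + 4·100 = 960

960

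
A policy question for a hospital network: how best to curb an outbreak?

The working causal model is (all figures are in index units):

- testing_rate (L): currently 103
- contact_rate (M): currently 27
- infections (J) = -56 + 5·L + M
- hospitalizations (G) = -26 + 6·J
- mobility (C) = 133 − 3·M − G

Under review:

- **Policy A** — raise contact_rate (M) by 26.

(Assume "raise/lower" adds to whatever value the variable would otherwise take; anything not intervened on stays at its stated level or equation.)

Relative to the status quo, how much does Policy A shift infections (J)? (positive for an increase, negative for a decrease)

Baseline:
  L = 103
  M = 27
  J = -56 + 5·103 + 27 = 486
Policy A (M + 26):
  L = 103
  M = 27 + 26 = 53
  J = -56 + 5·103 + 53 = 512
Change in J: 512 − 486 = 26

26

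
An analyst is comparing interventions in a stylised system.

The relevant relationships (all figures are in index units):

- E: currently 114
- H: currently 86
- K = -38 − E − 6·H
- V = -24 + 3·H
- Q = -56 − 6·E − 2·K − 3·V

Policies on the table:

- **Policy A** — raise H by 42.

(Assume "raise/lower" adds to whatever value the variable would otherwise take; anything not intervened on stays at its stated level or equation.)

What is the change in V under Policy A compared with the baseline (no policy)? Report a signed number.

126

Baseline:
  H = 86
  V = -24 + 3·86 = 234
Policy A (H + 42):
  H = 86 + 42 = 128
  V = -24 + 3·128 = 360
Change in V: 360 − 234 = 126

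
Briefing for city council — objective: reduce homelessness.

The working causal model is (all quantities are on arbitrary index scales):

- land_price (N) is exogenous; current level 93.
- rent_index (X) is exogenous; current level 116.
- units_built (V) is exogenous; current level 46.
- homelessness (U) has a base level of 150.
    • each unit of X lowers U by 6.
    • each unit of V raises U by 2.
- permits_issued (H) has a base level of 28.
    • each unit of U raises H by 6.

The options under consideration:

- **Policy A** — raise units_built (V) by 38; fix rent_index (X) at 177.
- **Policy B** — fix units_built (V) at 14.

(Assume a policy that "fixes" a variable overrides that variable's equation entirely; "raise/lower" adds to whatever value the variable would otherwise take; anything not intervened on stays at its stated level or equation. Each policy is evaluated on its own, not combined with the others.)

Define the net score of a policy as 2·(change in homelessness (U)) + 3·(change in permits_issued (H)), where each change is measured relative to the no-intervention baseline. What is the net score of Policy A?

-5800

Baseline:
  X = 116
  V = 46
  U = 150 − 6·116 + 2·46 = -454
  H = 28 + 6·(-454) = -2696
Policy A (V + 38, X := 177):
  X = 177
  V = 46 + 38 = 84
  U = 150 − 6·177 + 2·84 = -744
  H = 28 + 6·(-744) = -4436
ΔU = -744 − (-454) = -290; ΔH = -4436 − (-2696) = -1740
Score = 2·(-290) + 3·(-1740) = -5800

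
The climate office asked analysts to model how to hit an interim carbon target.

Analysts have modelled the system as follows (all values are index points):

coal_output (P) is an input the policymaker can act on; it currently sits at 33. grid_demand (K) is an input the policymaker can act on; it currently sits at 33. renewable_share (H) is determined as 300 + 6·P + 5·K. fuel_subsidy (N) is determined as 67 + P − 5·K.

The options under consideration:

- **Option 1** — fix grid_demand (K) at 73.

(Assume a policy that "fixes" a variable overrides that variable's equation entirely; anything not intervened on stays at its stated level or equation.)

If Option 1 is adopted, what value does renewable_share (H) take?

863

Option 1 (K := 73):
  P = 33
  K = 73
  H = 300 + 6·33 + 5·73 = 863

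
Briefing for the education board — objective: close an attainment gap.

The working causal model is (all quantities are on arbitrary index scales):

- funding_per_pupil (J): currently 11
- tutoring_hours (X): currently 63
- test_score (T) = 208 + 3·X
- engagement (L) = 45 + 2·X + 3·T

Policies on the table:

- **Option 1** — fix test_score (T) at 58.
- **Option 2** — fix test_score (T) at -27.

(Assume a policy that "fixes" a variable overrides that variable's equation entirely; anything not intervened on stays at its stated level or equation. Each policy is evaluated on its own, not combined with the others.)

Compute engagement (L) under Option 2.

90

Option 2 (T := -27):
  X = 63
  T = -27
  L = 45 + 2·63 + 3·(-27) = 90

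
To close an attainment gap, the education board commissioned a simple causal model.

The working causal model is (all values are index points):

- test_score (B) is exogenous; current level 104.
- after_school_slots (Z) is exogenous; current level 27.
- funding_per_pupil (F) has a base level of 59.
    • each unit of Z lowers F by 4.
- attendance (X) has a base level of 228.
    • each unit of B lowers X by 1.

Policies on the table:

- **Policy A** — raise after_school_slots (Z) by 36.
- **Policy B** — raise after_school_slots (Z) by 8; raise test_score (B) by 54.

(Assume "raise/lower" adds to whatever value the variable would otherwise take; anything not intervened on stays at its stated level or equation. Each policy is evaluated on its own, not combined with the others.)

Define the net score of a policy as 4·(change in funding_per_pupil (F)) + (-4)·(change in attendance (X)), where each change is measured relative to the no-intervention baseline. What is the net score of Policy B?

Baseline:
  B = 104
  Z = 27
  F = 59 − 4·27 = -49
  X = 228 − 104 = 124
Policy B (Z + 8, B + 54):
  B = 104 + 54 = 158
  Z = 27 + 8 = 35
  F = 59 − 4·35 = -81
  X = 228 − 158 = 70
ΔF = -81 − (-49) = -32; ΔX = 70 − 124 = -54
Score = 4·(-32) + (-4)·(-54) = 88

88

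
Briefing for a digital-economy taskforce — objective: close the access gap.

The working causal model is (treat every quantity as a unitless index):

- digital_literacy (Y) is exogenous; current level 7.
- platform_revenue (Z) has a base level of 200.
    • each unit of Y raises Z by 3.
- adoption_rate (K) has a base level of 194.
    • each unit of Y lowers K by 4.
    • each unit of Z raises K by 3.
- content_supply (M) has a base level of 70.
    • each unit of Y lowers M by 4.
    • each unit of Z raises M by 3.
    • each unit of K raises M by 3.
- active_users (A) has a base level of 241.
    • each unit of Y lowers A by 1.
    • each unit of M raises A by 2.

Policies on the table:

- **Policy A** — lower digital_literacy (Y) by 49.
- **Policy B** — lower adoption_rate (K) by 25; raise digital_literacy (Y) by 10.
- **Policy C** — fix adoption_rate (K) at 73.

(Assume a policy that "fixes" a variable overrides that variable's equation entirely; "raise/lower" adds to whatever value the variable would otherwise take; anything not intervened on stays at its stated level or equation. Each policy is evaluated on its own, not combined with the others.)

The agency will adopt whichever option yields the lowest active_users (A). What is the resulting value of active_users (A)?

Policy A (Y − 49):
  Y = 7 − 49 = -42
  Z = 200 + 3·(-42) = 74
  K = 194 − 4·(-42) + 3·74 = 584
  M = 70 − 4·(-42) + 3·74 + 3·584 = 2212
  A = 241 − (-42) + 2·2212 = 4707
Policy B (K − 25, Y + 10):
  Y = 7 + 10 = 17
  Z = 200 + 3·17 = 251
  K = 194 − 4·17 + 3·251 (−25 from intervention) = 854
  M = 70 − 4·17 + 3·251 + 3·854 = 3317
  A = 241 − 17 + 2·3317 = 6858
Policy C (K := 73):
  Y = 7
  Z = 200 + 3·7 = 221
  K = 73
  M = 70 − 4·7 + 3·221 + 3·73 = 924
  A = 241 − 7 + 2·924 = 2082
Comparing — Policy A: A=4707, Policy B: A=6858, Policy C: A=2082. Lowest is 2082 (Policy C).

2082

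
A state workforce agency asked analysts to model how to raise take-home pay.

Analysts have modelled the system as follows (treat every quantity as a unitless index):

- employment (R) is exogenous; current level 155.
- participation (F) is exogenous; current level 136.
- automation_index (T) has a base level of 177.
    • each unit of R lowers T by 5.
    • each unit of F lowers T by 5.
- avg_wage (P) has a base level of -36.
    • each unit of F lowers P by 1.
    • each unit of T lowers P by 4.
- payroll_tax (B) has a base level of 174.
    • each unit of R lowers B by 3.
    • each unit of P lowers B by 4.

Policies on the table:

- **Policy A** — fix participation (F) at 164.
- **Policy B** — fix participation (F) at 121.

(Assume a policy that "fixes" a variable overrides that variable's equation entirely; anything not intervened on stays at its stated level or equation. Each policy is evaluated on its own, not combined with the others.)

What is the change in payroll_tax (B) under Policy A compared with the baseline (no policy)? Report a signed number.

-2128

Baseline:
  R = 155
  F = 136
  T = 177 − 5·155 − 5·136 = -1278
  P = -36 − 136 − 4·(-1278) = 4940
  B = 174 − 3·155 − 4·4940 = -20051
Policy A (F := 164):
  R = 155
  F = 164
  T = 177 − 5·155 − 5·164 = -1418
  P = -36 − 164 − 4·(-1418) = 5472
  B = 174 − 3·155 − 4·5472 = -22179
Change in B: -22179 − (-20051) = -2128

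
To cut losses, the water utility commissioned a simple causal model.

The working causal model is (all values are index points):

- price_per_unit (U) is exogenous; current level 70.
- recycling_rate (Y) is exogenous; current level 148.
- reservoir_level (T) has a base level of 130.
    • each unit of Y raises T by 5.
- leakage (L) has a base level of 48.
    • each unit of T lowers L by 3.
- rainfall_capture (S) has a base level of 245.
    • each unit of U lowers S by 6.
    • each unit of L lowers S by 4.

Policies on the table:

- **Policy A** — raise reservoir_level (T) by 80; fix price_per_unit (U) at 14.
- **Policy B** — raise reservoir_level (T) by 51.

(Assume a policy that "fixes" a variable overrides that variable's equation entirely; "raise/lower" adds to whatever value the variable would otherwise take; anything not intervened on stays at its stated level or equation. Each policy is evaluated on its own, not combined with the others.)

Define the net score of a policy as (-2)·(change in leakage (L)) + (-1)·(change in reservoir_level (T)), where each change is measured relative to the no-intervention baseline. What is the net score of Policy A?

Baseline:
  Y = 148
  T = 130 + 5·148 = 870
  L = 48 − 3·870 = -2562
Policy A (T + 80, U := 14):
  Y = 148
  T = 130 + 5·148 (+80 from intervention) = 950
  L = 48 − 3·950 = -2802
ΔL = -2802 − (-2562) = -240; ΔT = 950 − 870 = 80
Score = (-2)·(-240) + (-1)·80 = 400

400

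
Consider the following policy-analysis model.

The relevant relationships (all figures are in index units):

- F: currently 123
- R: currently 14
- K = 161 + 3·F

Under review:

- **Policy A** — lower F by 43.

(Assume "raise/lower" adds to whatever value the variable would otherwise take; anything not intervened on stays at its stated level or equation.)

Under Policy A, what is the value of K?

401

Policy A (F − 43):
  F = 123 − 43 = 80
  K = 161 + 3·80 = 401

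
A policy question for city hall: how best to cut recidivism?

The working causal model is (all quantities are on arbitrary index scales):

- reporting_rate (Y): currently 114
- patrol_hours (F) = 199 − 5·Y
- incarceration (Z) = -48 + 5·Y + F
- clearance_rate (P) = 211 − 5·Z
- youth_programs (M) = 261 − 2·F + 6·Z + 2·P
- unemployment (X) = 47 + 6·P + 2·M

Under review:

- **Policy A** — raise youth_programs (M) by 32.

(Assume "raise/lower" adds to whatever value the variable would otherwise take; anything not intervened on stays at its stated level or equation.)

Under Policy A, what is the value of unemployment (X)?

-1511

Policy A (M + 32):
  Y = 114
  F = 199 − 5·114 = -371
  Z = -48 + 5·114 + (-371) = 151
  P = 211 − 5·151 = -544
  M = 261 − 2·(-371) + 6·151 + 2·(-544) (+32 from intervention) = 853
  X = 47 + 6·(-544) + 2·853 = -1511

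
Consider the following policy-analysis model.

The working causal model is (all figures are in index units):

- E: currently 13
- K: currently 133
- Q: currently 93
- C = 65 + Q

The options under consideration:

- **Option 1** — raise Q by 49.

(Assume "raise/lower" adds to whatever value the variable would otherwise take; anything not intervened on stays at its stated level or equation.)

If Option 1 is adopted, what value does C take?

Option 1 (Q + 49):
  Q = 93 + 49 = 142
  C = 65 + 142 = 207

207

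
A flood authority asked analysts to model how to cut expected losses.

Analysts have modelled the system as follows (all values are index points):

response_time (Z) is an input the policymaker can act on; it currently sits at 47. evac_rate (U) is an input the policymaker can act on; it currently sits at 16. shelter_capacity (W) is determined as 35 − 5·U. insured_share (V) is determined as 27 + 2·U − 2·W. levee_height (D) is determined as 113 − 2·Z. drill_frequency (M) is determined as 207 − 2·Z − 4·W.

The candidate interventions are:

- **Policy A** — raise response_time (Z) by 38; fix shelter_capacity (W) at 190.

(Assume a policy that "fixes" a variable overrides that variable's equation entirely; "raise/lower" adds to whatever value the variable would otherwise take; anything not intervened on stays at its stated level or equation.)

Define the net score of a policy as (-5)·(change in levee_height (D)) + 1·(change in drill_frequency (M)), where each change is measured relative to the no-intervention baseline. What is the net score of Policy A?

Baseline:
  Z = 47
  U = 16
  W = 35 − 5·16 = -45
  D = 113 − 2·47 = 19
  M = 207 − 2·47 − 4·(-45) = 293
Policy A (Z + 38, W := 190):
  Z = 47 + 38 = 85
  U = 16
  W = 190
  D = 113 − 2·85 = -57
  M = 207 − 2·85 − 4·190 = -723
ΔD = -57 − 19 = -76; ΔM = -723 − 293 = -1016
Score = (-5)·(-76) + 1·(-1016) = -636

-636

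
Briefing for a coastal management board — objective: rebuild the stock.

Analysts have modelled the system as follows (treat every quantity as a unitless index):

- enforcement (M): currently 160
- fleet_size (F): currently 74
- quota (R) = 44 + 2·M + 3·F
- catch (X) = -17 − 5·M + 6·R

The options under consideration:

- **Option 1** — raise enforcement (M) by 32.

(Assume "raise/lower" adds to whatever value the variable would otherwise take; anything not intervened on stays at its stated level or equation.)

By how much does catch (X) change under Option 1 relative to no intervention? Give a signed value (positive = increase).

Baseline:
  M = 160
  F = 74
  R = 44 + 2·160 + 3·74 = 586
  X = -17 − 5·160 + 6·586 = 2699
Option 1 (M + 32):
  M = 160 + 32 = 192
  F = 74
  R = 44 + 2·192 + 3·74 = 650
  X = -17 − 5·192 + 6·650 = 2923
Change in X: 2923 − 2699 = 224

224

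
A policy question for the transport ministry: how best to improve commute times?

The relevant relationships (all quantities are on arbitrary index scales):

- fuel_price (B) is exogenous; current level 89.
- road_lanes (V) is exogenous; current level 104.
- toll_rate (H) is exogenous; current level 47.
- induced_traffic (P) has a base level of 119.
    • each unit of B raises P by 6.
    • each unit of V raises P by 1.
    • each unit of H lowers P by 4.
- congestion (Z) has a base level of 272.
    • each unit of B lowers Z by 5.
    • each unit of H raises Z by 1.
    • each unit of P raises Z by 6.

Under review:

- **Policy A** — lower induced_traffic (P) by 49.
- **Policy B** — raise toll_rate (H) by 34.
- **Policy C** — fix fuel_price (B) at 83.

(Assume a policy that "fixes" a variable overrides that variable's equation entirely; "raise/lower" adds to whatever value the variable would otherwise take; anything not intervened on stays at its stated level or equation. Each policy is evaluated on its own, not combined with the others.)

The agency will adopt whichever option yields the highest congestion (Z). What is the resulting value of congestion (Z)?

3102

Policy A (P − 49):
  B = 89
  V = 104
  H = 47
  P = 119 + 6·89 + 104 − 4·47 (−49 from intervention) = 520
  Z = 272 − 5·89 + 47 + 6·520 = 2994
Policy B (H + 34):
  B = 89
  V = 104
  H = 47 + 34 = 81
  P = 119 + 6·89 + 104 − 4·81 = 433
  Z = 272 − 5·89 + 81 + 6·433 = 2506
Policy C (B := 83):
  B = 83
  V = 104
  H = 47
  P = 119 + 6·83 + 104 − 4·47 = 533
  Z = 272 − 5·83 + 47 + 6·533 = 3102
Comparing — Policy A: Z=2994, Policy B: Z=2506, Policy C: Z=3102. Highest is 3102 (Policy C).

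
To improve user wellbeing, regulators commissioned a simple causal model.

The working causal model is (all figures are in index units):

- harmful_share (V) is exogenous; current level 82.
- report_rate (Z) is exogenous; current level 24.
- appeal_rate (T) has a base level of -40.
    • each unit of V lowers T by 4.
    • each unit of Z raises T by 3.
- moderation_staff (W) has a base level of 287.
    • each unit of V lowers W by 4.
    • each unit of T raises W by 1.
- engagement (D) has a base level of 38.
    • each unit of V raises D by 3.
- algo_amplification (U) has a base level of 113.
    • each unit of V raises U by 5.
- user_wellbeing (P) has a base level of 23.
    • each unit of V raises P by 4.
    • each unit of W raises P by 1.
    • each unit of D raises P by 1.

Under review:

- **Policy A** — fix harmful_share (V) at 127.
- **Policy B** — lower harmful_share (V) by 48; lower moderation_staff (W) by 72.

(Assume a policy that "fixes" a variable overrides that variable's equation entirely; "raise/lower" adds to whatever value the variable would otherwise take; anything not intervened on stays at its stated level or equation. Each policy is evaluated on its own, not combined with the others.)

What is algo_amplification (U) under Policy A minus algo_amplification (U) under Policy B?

Policy A (V := 127):
  V = 127
  U = 113 + 5·127 = 748
Policy B (V − 48, W − 72):
  V = 82 − 48 = 34
  U = 113 + 5·34 = 283
U: 748 − 283 = 465

465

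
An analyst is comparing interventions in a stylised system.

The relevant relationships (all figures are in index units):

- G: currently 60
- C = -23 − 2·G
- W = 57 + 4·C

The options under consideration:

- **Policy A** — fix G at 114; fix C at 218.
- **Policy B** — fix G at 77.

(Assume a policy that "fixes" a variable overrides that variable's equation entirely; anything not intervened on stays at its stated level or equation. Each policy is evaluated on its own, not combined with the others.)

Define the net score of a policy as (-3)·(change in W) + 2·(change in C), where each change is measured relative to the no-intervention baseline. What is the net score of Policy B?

340

Baseline:
  G = 60
  C = -23 − 2·60 = -143
  W = 57 + 4·(-143) = -515
Policy B (G := 77):
  G = 77
  C = -23 − 2·77 = -177
  W = 57 + 4·(-177) = -651
ΔW = -651 − (-515) = -136; ΔC = -177 − (-143) = -34
Score = (-3)·(-136) + 2·(-34) = 340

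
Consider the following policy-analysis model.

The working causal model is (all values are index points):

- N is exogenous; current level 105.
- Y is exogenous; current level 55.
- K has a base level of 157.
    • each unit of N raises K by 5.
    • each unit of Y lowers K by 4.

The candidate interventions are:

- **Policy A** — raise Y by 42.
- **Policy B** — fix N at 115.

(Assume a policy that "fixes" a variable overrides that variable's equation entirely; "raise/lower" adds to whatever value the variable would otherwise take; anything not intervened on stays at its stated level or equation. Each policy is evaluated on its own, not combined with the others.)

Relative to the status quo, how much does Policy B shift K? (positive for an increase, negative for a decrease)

Baseline:
  N = 105
  Y = 55
  K = 157 + 5·105 − 4·55 = 462
Policy B (N := 115):
  N = 115
  Y = 55
  K = 157 + 5·115 − 4·55 = 512
Change in K: 512 − 462 = 50

50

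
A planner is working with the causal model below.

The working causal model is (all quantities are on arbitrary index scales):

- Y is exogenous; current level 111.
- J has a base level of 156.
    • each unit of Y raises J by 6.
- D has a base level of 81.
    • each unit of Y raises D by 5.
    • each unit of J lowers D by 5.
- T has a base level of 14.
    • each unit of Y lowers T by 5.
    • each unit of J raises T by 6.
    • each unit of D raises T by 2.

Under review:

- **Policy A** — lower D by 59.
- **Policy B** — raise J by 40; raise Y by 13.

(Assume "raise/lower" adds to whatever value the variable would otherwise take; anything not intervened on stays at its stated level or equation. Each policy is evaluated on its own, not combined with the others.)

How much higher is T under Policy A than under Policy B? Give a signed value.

Policy A (D − 59):
  Y = 111
  J = 156 + 6·111 = 822
  D = 81 + 5·111 − 5·822 (−59 from intervention) = -3533
  T = 14 − 5·111 + 6·822 + 2·(-3533) = -2675
Policy B (J + 40, Y + 13):
  Y = 111 + 13 = 124
  J = 156 + 6·124 (+40 from intervention) = 940
  D = 81 + 5·124 − 5·940 = -3999
  T = 14 − 5·124 + 6·940 + 2·(-3999) = -2964
T: -2675 − (-2964) = 289

289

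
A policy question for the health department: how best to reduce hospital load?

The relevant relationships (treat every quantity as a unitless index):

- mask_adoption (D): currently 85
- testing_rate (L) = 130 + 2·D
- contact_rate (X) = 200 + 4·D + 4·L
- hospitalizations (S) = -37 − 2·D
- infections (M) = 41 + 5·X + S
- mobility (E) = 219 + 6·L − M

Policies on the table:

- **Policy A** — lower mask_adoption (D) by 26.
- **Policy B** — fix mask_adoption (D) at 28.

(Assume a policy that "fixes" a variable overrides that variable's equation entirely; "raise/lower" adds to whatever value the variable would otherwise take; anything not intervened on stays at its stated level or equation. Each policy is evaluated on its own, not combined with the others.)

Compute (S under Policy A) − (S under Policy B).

Policy A (D − 26):
  D = 85 − 26 = 59
  S = -37 − 2·59 = -155
Policy B (D := 28):
  D = 28
  S = -37 − 2·28 = -93
S: -155 − (-93) = -62

-62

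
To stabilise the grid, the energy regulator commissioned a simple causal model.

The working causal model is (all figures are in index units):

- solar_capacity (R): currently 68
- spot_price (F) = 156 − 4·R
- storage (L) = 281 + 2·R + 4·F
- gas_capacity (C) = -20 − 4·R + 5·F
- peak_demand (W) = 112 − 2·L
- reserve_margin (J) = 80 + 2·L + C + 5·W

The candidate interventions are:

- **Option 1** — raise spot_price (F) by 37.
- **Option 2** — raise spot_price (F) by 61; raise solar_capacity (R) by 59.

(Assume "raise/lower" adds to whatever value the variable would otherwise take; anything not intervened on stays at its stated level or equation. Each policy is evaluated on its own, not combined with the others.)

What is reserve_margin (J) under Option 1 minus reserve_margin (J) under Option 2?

-4544

Option 1 (F + 37):
  R = 68
  F = 156 − 4·68 (+37 from intervention) = -79
  L = 281 + 2·68 + 4·(-79) = 101
  C = -20 − 4·68 + 5·(-79) = -687
  W = 112 − 2·101 = -90
  J = 80 + 2·101 + (-687) + 5·(-90) = -855
Option 2 (F + 61, R + 59):
  R = 68 + 59 = 127
  F = 156 − 4·127 (+61 from intervention) = -291
  L = 281 + 2·127 + 4·(-291) = -629
  C = -20 − 4·127 + 5·(-291) = -1983
  W = 112 − 2·(-629) = 1370
  J = 80 + 2·(-629) + (-1983) + 5·1370 = 3689
J: -855 − 3689 = -4544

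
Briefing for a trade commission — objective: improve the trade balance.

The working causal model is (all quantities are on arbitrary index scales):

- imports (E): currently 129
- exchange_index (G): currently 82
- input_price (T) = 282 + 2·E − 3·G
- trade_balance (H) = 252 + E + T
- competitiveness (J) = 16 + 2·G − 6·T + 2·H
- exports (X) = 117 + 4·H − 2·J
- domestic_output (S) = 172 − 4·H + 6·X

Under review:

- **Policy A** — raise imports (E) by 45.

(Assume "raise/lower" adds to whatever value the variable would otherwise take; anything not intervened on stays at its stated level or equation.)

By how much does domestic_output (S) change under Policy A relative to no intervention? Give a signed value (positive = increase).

5940

Baseline:
  E = 129
  G = 82
  T = 282 + 2·129 − 3·82 = 294
  H = 252 + 129 + 294 = 675
  J = 16 + 2·82 − 6·294 + 2·675 = -234
  X = 117 + 4·675 − 2·(-234) = 3285
  S = 172 − 4·675 + 6·3285 = 17182
Policy A (E + 45):
  E = 129 + 45 = 174
  G = 82
  T = 282 + 2·174 − 3·82 = 384
  H = 252 + 174 + 384 = 810
  J = 16 + 2·82 − 6·384 + 2·810 = -504
  X = 117 + 4·810 − 2·(-504) = 4365
  S = 172 − 4·810 + 6·4365 = 23122
Change in S: 23122 − 17182 = 5940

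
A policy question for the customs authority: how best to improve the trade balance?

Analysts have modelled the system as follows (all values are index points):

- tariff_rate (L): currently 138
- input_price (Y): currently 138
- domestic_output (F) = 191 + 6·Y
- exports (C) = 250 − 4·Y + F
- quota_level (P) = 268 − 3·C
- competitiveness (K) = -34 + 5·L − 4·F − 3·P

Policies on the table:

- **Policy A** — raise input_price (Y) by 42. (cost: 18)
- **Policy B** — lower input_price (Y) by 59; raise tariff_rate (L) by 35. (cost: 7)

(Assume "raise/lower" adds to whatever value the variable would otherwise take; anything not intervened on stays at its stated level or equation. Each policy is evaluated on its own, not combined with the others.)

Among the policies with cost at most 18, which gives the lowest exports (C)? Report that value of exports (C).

599

Policy A (Y + 42):
  Y = 138 + 42 = 180
  F = 191 + 6·180 = 1271
  C = 250 − 4·180 + 1271 = 801
Policy B (Y − 59, L + 35):
  Y = 138 − 59 = 79
  F = 191 + 6·79 = 665
  C = 250 − 4·79 + 665 = 599
Comparing — Policy A: C=801, Policy B: C=599. Lowest is 599 (Policy B).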